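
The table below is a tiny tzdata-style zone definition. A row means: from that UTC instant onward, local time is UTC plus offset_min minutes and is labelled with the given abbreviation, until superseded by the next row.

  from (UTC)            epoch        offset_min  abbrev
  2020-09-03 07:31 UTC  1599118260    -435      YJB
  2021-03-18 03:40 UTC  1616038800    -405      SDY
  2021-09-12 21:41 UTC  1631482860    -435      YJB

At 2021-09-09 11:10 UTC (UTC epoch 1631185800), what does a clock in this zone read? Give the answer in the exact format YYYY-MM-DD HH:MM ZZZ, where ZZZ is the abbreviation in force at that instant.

2021-09-09 04:25 SDY

Query: 2021-09-09 11:10 UTC
Rule 2/3 (SDY, -06:45): 2021-03-18 03:40 UTC ≤ query < 2021-09-12 21:41 UTC
11·60 + 10 - 405 = 265 min
265 = 0·1440 + 265; 265 = 4·60 + 25 → 04:25, same day
→ 2021-09-09 04:25 SDY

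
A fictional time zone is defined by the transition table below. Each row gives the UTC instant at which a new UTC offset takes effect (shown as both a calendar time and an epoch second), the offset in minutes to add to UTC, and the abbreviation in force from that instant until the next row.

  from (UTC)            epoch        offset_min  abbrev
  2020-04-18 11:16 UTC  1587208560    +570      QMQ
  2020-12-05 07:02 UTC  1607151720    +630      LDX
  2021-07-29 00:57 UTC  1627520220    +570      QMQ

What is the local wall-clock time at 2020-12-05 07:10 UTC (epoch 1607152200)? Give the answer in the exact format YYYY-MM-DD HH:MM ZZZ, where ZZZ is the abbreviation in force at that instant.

Query: 2020-12-05 07:10 UTC
Rule 2/3 (LDX, +10:30): 2020-12-05 07:02 UTC ≤ query < 2021-07-29 00:57 UTC
7·60 + 10 + 630 = 1060 min
1060 = 0·1440 + 1060; 1060 = 17·60 + 40 → 17:40, same day
→ 2020-12-05 17:40 LDX

2020-12-05 17:40 LDX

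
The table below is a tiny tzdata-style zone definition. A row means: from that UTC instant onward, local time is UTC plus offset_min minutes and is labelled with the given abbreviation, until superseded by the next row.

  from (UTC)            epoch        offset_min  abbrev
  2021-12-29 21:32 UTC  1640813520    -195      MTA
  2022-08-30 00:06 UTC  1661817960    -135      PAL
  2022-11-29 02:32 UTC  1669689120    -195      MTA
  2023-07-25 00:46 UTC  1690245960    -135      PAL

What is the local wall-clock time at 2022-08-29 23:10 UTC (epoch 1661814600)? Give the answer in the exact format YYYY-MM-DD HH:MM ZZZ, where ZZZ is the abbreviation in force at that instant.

2022-08-29 19:55 MTA

Query: 2022-08-29 23:10 UTC
Rule 1/4 (MTA, -03:15): 2021-12-29 21:32 UTC ≤ query < 2022-08-30 00:06 UTC
23·60 + 10 - 195 = 1195 min
1195 = 0·1440 + 1195; 1195 = 19·60 + 55 → 19:55, same day
→ 2022-08-29 19:55 MTA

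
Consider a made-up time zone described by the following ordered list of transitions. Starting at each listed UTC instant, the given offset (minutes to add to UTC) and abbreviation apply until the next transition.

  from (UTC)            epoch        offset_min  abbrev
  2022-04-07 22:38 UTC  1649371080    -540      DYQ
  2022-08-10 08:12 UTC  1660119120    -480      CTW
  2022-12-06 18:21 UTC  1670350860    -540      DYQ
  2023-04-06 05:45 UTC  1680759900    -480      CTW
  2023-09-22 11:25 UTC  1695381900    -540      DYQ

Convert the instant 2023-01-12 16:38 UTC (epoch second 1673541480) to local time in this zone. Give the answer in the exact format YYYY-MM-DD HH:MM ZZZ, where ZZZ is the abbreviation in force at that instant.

2023-01-12 07:38 DYQ

Query: 2023-01-12 16:38 UTC
Rule 3/5 (DYQ, -09:00): 2022-12-06 18:21 UTC ≤ query < 2023-04-06 05:45 UTC
16·60 + 38 - 540 = 458 min
458 = 0·1440 + 458; 458 = 7·60 + 38 → 07:38, same day
→ 2023-01-12 07:38 DYQ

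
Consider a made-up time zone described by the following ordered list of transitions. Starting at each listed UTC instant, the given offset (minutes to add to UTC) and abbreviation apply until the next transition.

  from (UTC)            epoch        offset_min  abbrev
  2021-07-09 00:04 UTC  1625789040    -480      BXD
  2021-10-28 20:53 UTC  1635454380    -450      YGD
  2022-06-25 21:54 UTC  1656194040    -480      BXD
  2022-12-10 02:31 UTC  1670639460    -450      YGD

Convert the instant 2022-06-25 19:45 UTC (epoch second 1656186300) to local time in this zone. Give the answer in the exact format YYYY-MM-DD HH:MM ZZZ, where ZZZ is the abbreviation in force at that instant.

2022-06-25 12:15 YGD

Query: 2022-06-25 19:45 UTC
Rule 2/4 (YGD, -07:30): 2021-10-28 20:53 UTC ≤ query < 2022-06-25 21:54 UTC
19·60 + 45 - 450 = 735 min
735 = 0·1440 + 735; 735 = 12·60 + 15 → 12:15, same day
→ 2022-06-25 12:15 YGD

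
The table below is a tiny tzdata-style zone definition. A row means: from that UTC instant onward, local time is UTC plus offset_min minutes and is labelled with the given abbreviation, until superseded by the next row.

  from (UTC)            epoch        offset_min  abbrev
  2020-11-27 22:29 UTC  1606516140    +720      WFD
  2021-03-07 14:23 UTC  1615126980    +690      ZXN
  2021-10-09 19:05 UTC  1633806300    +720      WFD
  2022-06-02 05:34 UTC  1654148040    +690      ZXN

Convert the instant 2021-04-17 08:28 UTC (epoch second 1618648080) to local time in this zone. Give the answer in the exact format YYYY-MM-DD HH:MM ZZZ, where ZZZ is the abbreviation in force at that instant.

2021-04-17 19:58 ZXN

Query: 2021-04-17 08:28 UTC
Rule 2/4 (ZXN, +11:30): 2021-03-07 14:23 UTC ≤ query < 2021-10-09 19:05 UTC
8·60 + 28 + 690 = 1198 min
1198 = 0·1440 + 1198; 1198 = 19·60 + 58 → 19:58, same day
→ 2021-04-17 19:58 ZXN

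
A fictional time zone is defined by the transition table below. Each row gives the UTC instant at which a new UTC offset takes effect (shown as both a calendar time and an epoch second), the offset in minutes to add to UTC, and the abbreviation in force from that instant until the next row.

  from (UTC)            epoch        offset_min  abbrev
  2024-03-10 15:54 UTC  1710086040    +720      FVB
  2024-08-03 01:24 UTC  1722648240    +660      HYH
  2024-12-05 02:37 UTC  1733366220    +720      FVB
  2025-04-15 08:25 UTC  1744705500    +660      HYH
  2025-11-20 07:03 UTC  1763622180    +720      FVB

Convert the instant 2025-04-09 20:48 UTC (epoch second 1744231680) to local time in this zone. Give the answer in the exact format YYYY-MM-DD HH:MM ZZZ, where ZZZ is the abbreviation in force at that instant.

Query: 2025-04-09 20:48 UTC
Rule 3/5 (FVB, +12:00): 2024-12-05 02:37 UTC ≤ query < 2025-04-15 08:25 UTC
20·60 + 48 + 720 = 1968 min
1968 = 1·1440 + 528; 528 = 8·60 + 48 → 08:48, 2025-04-09 + 1 day = 2025-04-10
→ 2025-04-10 08:48 FVB

2025-04-10 08:48 FVB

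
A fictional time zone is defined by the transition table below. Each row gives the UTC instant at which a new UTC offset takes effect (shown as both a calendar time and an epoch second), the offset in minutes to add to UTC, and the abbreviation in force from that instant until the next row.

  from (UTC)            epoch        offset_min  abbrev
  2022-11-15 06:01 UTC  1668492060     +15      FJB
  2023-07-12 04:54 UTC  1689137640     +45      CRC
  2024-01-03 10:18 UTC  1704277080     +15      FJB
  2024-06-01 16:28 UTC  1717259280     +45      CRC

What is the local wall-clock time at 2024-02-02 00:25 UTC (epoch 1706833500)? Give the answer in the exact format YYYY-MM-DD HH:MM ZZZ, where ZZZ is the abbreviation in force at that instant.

Query: 2024-02-02 00:25 UTC
Rule 3/4 (FJB, +00:15): 2024-01-03 10:18 UTC ≤ query < 2024-06-01 16:28 UTC
0·60 + 25 + 15 = 40 min
40 = 0·1440 + 40; 40 = 0·60 + 40 → 00:40, same day
→ 2024-02-02 00:40 FJB

2024-02-02 00:40 FJB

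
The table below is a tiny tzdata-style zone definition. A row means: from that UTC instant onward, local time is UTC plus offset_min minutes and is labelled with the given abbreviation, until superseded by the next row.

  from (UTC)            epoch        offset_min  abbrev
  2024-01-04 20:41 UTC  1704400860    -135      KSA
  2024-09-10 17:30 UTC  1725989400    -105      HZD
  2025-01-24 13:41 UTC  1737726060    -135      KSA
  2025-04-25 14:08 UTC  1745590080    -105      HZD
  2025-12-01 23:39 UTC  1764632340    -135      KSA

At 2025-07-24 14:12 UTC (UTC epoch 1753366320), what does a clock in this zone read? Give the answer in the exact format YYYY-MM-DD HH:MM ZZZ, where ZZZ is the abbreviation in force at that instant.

Query: 2025-07-24 14:12 UTC
Rule 4/5 (HZD, -01:45): 2025-04-25 14:08 UTC ≤ query < 2025-12-01 23:39 UTC
14·60 + 12 - 105 = 747 min
747 = 0·1440 + 747; 747 = 12·60 + 27 → 12:27, same day
→ 2025-07-24 12:27 HZD

2025-07-24 12:27 HZD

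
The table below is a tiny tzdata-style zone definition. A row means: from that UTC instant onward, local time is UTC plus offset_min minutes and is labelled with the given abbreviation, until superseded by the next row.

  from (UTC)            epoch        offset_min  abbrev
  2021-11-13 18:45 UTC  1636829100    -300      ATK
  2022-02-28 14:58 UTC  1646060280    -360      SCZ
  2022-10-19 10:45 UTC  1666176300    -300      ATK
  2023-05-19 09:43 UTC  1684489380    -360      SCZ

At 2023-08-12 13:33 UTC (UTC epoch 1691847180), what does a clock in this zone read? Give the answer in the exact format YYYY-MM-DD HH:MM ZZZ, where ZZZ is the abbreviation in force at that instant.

2023-08-12 07:33 SCZ

Query: 2023-08-12 13:33 UTC
Rule 4/4 (SCZ, -06:00): 2023-05-19 09:43 UTC ≤ query < +∞
13·60 + 33 - 360 = 453 min
453 = 0·1440 + 453; 453 = 7·60 + 33 → 07:33, same day
→ 2023-08-12 07:33 SCZ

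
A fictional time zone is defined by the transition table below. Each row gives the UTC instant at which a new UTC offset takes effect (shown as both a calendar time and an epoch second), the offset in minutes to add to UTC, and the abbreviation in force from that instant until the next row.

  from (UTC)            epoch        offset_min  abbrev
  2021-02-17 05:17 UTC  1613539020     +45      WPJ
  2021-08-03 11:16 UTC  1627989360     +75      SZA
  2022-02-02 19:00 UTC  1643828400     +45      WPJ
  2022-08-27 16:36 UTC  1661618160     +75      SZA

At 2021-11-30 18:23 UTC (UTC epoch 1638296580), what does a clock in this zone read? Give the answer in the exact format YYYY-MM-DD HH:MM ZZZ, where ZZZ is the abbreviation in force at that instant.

Query: 2021-11-30 18:23 UTC
Rule 2/4 (SZA, +01:15): 2021-08-03 11:16 UTC ≤ query < 2022-02-02 19:00 UTC
18·60 + 23 + 75 = 1178 min
1178 = 0·1440 + 1178; 1178 = 19·60 + 38 → 19:38, same day
→ 2021-11-30 19:38 SZA

2021-11-30 19:38 SZA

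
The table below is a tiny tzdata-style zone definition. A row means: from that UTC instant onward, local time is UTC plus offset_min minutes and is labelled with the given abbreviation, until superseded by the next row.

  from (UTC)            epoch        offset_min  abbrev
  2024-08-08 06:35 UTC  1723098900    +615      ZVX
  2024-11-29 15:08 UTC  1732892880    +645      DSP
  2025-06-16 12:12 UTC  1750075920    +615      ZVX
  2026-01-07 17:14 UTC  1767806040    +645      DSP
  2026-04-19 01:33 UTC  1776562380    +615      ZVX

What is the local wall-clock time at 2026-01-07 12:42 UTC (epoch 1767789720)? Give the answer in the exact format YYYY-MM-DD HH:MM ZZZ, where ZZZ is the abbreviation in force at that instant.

Query: 2026-01-07 12:42 UTC
Rule 3/5 (ZVX, +10:15): 2025-06-16 12:12 UTC ≤ query < 2026-01-07 17:14 UTC
12·60 + 42 + 615 = 1377 min
1377 = 0·1440 + 1377; 1377 = 22·60 + 57 → 22:57, same day
→ 2026-01-07 22:57 ZVX

2026-01-07 22:57 ZVX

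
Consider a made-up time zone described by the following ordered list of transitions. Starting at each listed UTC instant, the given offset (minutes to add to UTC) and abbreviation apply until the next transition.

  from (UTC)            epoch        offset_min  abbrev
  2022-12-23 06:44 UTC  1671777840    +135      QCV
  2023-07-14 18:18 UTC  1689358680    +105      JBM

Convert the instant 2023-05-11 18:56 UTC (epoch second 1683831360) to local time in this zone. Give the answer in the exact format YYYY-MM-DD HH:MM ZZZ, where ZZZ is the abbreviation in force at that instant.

Query: 2023-05-11 18:56 UTC
Rule 1/2 (QCV, +02:15): 2022-12-23 06:44 UTC ≤ query < 2023-07-14 18:18 UTC
18·60 + 56 + 135 = 1271 min
1271 = 0·1440 + 1271; 1271 = 21·60 + 11 → 21:11, same day
→ 2023-05-11 21:11 QCV

2023-05-11 21:11 QCV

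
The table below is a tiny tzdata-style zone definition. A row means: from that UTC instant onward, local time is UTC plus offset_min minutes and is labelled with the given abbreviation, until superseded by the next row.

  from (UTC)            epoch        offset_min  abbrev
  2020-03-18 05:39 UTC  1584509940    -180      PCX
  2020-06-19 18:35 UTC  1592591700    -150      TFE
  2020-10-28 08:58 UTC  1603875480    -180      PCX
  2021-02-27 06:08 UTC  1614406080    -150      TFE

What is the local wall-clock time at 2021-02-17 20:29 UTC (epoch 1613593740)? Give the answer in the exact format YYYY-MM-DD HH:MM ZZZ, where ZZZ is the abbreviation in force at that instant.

Query: 2021-02-17 20:29 UTC
Rule 3/4 (PCX, -03:00): 2020-10-28 08:58 UTC ≤ query < 2021-02-27 06:08 UTC
20·60 + 29 - 180 = 1049 min
1049 = 0·1440 + 1049; 1049 = 17·60 + 29 → 17:29, same day
→ 2021-02-17 17:29 PCX

2021-02-17 17:29 PCX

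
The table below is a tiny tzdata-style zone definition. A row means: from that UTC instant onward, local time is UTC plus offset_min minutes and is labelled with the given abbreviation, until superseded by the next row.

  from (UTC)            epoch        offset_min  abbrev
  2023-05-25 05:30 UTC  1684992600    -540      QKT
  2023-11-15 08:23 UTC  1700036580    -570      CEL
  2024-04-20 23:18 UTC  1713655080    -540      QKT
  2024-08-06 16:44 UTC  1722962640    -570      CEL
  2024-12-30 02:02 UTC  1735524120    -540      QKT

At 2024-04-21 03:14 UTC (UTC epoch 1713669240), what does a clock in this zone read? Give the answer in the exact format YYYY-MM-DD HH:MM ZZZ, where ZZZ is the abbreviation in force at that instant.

Query: 2024-04-21 03:14 UTC
Rule 3/5 (QKT, -09:00): 2024-04-20 23:18 UTC ≤ query < 2024-08-06 16:44 UTC
3·60 + 14 - 540 = -346 min
-346 = -1·1440 + 1094; 1094 = 18·60 + 14 → 18:14, 2024-04-21 - 1 day = 2024-04-20
→ 2024-04-20 18:14 QKT

2024-04-20 18:14 QKT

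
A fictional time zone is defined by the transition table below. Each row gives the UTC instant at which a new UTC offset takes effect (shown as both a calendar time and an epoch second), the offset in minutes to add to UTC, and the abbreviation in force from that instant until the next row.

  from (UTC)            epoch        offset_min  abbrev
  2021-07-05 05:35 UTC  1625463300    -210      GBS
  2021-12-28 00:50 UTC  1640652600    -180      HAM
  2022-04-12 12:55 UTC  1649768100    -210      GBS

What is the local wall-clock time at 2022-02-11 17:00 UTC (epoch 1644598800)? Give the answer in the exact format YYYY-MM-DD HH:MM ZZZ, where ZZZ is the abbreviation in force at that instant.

Query: 2022-02-11 17:00 UTC
Rule 2/3 (HAM, -03:00): 2021-12-28 00:50 UTC ≤ query < 2022-04-12 12:55 UTC
17·60 + 0 - 180 = 840 min
840 = 0·1440 + 840; 840 = 14·60 + 0 → 14:00, same day
→ 2022-02-11 14:00 HAM

2022-02-11 14:00 HAM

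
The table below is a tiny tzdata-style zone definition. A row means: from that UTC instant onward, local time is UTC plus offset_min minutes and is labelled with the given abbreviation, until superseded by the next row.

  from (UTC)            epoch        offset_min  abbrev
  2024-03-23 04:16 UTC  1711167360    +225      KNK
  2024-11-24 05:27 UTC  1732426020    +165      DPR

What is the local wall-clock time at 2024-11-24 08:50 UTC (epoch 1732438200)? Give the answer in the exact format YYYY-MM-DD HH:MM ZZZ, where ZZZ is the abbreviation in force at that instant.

Query: 2024-11-24 08:50 UTC
Rule 2/2 (DPR, +02:45): 2024-11-24 05:27 UTC ≤ query < +∞
8·60 + 50 + 165 = 695 min
695 = 0·1440 + 695; 695 = 11·60 + 35 → 11:35, same day
→ 2024-11-24 11:35 DPR

2024-11-24 11:35 DPR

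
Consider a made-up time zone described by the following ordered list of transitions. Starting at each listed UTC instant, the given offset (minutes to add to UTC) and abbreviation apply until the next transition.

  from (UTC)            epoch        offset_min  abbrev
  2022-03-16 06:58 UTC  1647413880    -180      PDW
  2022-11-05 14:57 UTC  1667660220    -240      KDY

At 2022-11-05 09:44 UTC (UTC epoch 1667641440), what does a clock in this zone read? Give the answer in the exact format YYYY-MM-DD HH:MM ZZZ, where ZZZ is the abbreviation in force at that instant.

Query: 2022-11-05 09:44 UTC
Rule 1/2 (PDW, -03:00): 2022-03-16 06:58 UTC ≤ query < 2022-11-05 14:57 UTC
9·60 + 44 - 180 = 404 min
404 = 0·1440 + 404; 404 = 6·60 + 44 → 06:44, same day
→ 2022-11-05 06:44 PDW

2022-11-05 06:44 PDW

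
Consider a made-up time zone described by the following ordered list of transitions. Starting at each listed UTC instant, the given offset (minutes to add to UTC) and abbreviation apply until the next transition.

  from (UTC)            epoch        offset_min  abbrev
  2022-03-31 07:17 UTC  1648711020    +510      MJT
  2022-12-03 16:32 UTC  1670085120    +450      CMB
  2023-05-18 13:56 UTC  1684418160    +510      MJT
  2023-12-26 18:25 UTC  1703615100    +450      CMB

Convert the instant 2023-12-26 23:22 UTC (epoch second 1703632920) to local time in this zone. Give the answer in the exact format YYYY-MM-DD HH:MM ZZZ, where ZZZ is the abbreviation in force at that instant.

2023-12-27 06:52 CMB

Query: 2023-12-26 23:22 UTC
Rule 4/4 (CMB, +07:30): 2023-12-26 18:25 UTC ≤ query < +∞
23·60 + 22 + 450 = 1852 min
1852 = 1·1440 + 412; 412 = 6·60 + 52 → 06:52, 2023-12-26 + 1 day = 2023-12-27
→ 2023-12-27 06:52 CMB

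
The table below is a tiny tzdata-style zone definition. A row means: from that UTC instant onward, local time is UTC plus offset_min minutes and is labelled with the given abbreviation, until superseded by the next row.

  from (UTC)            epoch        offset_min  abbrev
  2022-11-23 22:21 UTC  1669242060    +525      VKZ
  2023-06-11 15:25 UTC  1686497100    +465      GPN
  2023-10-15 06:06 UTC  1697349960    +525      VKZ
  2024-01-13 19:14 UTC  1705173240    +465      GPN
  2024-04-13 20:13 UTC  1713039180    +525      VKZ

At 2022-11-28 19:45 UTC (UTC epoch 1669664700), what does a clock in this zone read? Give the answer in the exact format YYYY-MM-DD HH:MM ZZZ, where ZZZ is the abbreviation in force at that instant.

2022-11-29 04:30 VKZ

Query: 2022-11-28 19:45 UTC
Rule 1/5 (VKZ, +08:45): 2022-11-23 22:21 UTC ≤ query < 2023-06-11 15:25 UTC
19·60 + 45 + 525 = 1710 min
1710 = 1·1440 + 270; 270 = 4·60 + 30 → 04:30, 2022-11-28 + 1 day = 2022-11-29
→ 2022-11-29 04:30 VKZ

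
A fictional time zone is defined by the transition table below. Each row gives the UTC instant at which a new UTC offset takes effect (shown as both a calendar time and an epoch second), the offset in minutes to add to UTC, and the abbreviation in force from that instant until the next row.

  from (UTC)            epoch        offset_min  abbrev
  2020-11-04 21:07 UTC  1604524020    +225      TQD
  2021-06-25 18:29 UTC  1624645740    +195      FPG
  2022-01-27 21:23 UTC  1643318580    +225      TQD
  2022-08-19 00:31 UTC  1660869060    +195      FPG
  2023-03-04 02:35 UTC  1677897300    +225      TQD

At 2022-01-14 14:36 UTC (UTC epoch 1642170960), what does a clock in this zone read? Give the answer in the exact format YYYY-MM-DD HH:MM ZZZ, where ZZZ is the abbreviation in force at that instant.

Query: 2022-01-14 14:36 UTC
Rule 2/5 (FPG, +03:15): 2021-06-25 18:29 UTC ≤ query < 2022-01-27 21:23 UTC
14·60 + 36 + 195 = 1071 min
1071 = 0·1440 + 1071; 1071 = 17·60 + 51 → 17:51, same day
→ 2022-01-14 17:51 FPG

2022-01-14 17:51 FPG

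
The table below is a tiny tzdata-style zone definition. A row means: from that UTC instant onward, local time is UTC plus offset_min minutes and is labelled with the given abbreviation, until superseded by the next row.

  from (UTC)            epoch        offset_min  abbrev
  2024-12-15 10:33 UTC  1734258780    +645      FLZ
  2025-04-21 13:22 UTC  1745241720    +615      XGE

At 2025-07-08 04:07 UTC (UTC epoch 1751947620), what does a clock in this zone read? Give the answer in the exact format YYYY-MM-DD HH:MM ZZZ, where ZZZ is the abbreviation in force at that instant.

Query: 2025-07-08 04:07 UTC
Rule 2/2 (XGE, +10:15): 2025-04-21 13:22 UTC ≤ query < +∞
4·60 + 7 + 615 = 862 min
862 = 0·1440 + 862; 862 = 14·60 + 22 → 14:22, same day
→ 2025-07-08 14:22 XGE

2025-07-08 14:22 XGE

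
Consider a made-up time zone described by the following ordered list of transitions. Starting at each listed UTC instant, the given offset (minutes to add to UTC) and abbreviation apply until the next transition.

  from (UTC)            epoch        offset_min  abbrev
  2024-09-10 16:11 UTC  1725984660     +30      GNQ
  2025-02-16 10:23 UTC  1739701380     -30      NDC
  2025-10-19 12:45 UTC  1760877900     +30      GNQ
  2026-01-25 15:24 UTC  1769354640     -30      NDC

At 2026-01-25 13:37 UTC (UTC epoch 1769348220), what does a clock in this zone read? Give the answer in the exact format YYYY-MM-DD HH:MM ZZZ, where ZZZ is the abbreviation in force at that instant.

Query: 2026-01-25 13:37 UTC
Rule 3/4 (GNQ, +00:30): 2025-10-19 12:45 UTC ≤ query < 2026-01-25 15:24 UTC
13·60 + 37 + 30 = 847 min
847 = 0·1440 + 847; 847 = 14·60 + 7 → 14:07, same day
→ 2026-01-25 14:07 GNQ

2026-01-25 14:07 GNQ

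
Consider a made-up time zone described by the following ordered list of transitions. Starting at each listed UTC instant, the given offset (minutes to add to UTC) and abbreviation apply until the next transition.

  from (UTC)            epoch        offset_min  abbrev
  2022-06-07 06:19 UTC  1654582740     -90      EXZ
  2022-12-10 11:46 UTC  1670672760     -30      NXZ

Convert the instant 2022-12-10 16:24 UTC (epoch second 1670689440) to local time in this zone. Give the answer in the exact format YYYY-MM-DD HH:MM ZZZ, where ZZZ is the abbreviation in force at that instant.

Query: 2022-12-10 16:24 UTC
Rule 2/2 (NXZ, -00:30): 2022-12-10 11:46 UTC ≤ query < +∞
16·60 + 24 - 30 = 954 min
954 = 0·1440 + 954; 954 = 15·60 + 54 → 15:54, same day
→ 2022-12-10 15:54 NXZ

2022-12-10 15:54 NXZ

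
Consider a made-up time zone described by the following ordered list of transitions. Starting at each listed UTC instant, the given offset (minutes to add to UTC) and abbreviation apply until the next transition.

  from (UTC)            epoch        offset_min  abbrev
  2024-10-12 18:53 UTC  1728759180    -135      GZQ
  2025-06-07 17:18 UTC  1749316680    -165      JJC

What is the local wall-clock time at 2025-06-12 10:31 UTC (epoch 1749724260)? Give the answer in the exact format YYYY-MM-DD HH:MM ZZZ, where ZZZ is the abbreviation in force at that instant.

2025-06-12 07:46 JJC

Query: 2025-06-12 10:31 UTC
Rule 2/2 (JJC, -02:45): 2025-06-07 17:18 UTC ≤ query < +∞
10·60 + 31 - 165 = 466 min
466 = 0·1440 + 466; 466 = 7·60 + 46 → 07:46, same day
→ 2025-06-12 07:46 JJC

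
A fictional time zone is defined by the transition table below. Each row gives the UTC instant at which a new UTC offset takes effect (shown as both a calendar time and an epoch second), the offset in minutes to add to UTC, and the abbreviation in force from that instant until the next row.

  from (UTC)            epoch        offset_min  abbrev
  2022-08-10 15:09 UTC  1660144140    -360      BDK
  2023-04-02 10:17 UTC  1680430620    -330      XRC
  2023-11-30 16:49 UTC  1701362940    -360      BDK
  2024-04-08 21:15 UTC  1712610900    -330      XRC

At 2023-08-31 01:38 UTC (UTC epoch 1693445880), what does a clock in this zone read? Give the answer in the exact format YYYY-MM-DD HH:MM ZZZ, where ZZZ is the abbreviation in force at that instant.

Query: 2023-08-31 01:38 UTC
Rule 2/4 (XRC, -05:30): 2023-04-02 10:17 UTC ≤ query < 2023-11-30 16:49 UTC
1·60 + 38 - 330 = -232 min
-232 = -1·1440 + 1208; 1208 = 20·60 + 8 → 20:08, 2023-08-31 - 1 day = 2023-08-30
→ 2023-08-30 20:08 XRC

2023-08-30 20:08 XRC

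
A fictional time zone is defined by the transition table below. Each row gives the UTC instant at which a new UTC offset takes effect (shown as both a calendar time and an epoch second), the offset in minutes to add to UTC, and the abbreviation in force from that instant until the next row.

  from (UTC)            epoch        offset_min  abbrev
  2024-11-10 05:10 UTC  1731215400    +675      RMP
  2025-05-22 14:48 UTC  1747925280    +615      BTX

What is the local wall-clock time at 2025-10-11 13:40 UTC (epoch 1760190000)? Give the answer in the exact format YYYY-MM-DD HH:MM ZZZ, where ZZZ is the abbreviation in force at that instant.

2025-10-11 23:55 BTX

Query: 2025-10-11 13:40 UTC
Rule 2/2 (BTX, +10:15): 2025-05-22 14:48 UTC ≤ query < +∞
13·60 + 40 + 615 = 1435 min
1435 = 0·1440 + 1435; 1435 = 23·60 + 55 → 23:55, same day
→ 2025-10-11 23:55 BTX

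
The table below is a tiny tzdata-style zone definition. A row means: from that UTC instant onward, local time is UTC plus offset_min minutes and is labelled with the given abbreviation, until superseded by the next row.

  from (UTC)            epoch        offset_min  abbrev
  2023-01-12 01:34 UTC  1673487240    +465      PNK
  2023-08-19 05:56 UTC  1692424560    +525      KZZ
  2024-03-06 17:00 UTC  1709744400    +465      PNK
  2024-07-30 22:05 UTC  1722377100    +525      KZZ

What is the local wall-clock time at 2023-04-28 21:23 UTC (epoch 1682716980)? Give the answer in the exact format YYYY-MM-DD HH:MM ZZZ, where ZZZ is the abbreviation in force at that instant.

Query: 2023-04-28 21:23 UTC
Rule 1/4 (PNK, +07:45): 2023-01-12 01:34 UTC ≤ query < 2023-08-19 05:56 UTC
21·60 + 23 + 465 = 1748 min
1748 = 1·1440 + 308; 308 = 5·60 + 8 → 05:08, 2023-04-28 + 1 day = 2023-04-29
→ 2023-04-29 05:08 PNK

2023-04-29 05:08 PNK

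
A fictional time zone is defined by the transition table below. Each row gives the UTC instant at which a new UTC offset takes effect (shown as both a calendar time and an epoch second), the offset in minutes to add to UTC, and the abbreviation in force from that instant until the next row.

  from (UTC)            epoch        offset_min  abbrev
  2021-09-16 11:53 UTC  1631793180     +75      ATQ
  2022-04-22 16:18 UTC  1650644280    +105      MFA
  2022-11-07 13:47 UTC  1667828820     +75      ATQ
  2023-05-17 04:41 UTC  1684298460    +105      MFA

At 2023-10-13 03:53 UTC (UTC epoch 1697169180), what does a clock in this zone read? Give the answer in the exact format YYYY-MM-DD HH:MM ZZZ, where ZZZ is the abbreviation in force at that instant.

2023-10-13 05:38 MFA

Query: 2023-10-13 03:53 UTC
Rule 4/4 (MFA, +01:45): 2023-05-17 04:41 UTC ≤ query < +∞
3·60 + 53 + 105 = 338 min
338 = 0·1440 + 338; 338 = 5·60 + 38 → 05:38, same day
→ 2023-10-13 05:38 MFA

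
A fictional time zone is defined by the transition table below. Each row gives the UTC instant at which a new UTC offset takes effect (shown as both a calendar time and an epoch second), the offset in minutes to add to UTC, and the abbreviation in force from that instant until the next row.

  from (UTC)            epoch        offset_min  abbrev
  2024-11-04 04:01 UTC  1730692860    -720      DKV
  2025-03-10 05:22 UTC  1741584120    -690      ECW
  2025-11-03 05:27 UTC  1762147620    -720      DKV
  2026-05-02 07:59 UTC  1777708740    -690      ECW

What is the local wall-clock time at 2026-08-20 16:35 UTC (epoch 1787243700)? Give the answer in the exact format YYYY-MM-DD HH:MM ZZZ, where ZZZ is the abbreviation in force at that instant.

Query: 2026-08-20 16:35 UTC
Rule 4/4 (ECW, -11:30): 2026-05-02 07:59 UTC ≤ query < +∞
16·60 + 35 - 690 = 305 min
305 = 0·1440 + 305; 305 = 5·60 + 5 → 05:05, same day
→ 2026-08-20 05:05 ECW

2026-08-20 05:05 ECW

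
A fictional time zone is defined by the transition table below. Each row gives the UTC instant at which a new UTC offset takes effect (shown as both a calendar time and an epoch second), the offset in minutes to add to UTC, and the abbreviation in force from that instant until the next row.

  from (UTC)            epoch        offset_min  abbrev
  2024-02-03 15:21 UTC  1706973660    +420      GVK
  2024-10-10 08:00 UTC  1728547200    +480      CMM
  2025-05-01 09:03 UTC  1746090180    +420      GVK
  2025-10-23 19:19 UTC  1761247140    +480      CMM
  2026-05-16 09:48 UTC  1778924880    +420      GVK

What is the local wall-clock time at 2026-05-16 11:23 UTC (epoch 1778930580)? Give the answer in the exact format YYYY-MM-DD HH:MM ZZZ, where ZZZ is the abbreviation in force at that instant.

Query: 2026-05-16 11:23 UTC
Rule 5/5 (GVK, +07:00): 2026-05-16 09:48 UTC ≤ query < +∞
11·60 + 23 + 420 = 1103 min
1103 = 0·1440 + 1103; 1103 = 18·60 + 23 → 18:23, same day
→ 2026-05-16 18:23 GVK

2026-05-16 18:23 GVK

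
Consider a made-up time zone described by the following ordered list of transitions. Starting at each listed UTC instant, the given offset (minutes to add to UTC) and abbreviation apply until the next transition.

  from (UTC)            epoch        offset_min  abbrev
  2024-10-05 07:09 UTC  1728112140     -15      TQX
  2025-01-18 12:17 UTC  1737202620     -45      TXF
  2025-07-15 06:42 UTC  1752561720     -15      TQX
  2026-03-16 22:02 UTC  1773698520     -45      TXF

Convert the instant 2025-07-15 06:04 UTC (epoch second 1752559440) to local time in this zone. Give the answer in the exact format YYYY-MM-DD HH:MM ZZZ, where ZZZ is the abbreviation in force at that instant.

Query: 2025-07-15 06:04 UTC
Rule 2/4 (TXF, -00:45): 2025-01-18 12:17 UTC ≤ query < 2025-07-15 06:42 UTC
6·60 + 4 - 45 = 319 min
319 = 0·1440 + 319; 319 = 5·60 + 19 → 05:19, same day
→ 2025-07-15 05:19 TXF

2025-07-15 05:19 TXF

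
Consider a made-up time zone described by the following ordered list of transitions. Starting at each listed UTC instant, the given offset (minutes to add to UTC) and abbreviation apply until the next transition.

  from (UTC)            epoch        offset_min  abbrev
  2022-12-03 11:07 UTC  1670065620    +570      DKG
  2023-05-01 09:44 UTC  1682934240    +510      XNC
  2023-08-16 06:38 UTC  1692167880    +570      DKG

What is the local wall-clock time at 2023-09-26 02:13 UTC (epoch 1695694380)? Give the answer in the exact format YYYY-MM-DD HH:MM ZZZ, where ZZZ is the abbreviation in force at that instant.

2023-09-26 11:43 DKG

Query: 2023-09-26 02:13 UTC
Rule 3/3 (DKG, +09:30): 2023-08-16 06:38 UTC ≤ query < +∞
2·60 + 13 + 570 = 703 min
703 = 0·1440 + 703; 703 = 11·60 + 43 → 11:43, same day
→ 2023-09-26 11:43 DKG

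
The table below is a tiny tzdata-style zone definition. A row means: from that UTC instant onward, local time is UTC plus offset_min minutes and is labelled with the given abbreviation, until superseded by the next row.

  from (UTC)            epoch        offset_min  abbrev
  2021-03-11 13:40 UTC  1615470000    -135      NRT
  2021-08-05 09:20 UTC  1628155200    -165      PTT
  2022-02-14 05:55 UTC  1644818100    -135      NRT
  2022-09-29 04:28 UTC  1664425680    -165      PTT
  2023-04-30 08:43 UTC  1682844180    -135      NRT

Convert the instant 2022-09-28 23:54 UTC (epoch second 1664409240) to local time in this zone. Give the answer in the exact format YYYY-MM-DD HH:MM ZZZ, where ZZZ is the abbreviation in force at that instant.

2022-09-28 21:39 NRT

Query: 2022-09-28 23:54 UTC
Rule 3/5 (NRT, -02:15): 2022-02-14 05:55 UTC ≤ query < 2022-09-29 04:28 UTC
23·60 + 54 - 135 = 1299 min
1299 = 0·1440 + 1299; 1299 = 21·60 + 39 → 21:39, same day
→ 2022-09-28 21:39 NRT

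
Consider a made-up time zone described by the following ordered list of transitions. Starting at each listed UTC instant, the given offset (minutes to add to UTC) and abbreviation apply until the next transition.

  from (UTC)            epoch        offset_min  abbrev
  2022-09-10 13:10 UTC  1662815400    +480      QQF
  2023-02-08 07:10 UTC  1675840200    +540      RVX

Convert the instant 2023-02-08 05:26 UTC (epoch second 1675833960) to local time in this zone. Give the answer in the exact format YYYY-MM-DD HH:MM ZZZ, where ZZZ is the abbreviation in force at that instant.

2023-02-08 13:26 QQF

Query: 2023-02-08 05:26 UTC
Rule 1/2 (QQF, +08:00): 2022-09-10 13:10 UTC ≤ query < 2023-02-08 07:10 UTC
5·60 + 26 + 480 = 806 min
806 = 0·1440 + 806; 806 = 13·60 + 26 → 13:26, same day
→ 2023-02-08 13:26 QQF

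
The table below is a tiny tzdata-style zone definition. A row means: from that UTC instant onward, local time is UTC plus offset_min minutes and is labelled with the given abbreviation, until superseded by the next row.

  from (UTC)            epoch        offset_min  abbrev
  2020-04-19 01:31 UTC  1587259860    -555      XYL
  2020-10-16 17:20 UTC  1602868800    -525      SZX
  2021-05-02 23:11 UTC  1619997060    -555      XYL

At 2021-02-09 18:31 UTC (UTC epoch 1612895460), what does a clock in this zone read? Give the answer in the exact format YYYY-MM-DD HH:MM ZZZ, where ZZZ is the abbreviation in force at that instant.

Query: 2021-02-09 18:31 UTC
Rule 2/3 (SZX, -08:45): 2020-10-16 17:20 UTC ≤ query < 2021-05-02 23:11 UTC
18·60 + 31 - 525 = 586 min
586 = 0·1440 + 586; 586 = 9·60 + 46 → 09:46, same day
→ 2021-02-09 09:46 SZX

2021-02-09 09:46 SZX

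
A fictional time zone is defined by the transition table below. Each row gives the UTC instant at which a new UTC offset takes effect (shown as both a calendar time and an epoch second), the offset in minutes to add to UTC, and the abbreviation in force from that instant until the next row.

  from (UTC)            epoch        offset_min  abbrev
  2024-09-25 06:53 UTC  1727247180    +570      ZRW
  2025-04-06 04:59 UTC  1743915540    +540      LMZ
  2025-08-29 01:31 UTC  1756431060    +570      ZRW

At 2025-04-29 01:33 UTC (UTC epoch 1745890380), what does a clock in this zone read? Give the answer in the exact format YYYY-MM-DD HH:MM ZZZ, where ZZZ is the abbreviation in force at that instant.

Query: 2025-04-29 01:33 UTC
Rule 2/3 (LMZ, +09:00): 2025-04-06 04:59 UTC ≤ query < 2025-08-29 01:31 UTC
1·60 + 33 + 540 = 633 min
633 = 0·1440 + 633; 633 = 10·60 + 33 → 10:33, same day
→ 2025-04-29 10:33 LMZ

2025-04-29 10:33 LMZ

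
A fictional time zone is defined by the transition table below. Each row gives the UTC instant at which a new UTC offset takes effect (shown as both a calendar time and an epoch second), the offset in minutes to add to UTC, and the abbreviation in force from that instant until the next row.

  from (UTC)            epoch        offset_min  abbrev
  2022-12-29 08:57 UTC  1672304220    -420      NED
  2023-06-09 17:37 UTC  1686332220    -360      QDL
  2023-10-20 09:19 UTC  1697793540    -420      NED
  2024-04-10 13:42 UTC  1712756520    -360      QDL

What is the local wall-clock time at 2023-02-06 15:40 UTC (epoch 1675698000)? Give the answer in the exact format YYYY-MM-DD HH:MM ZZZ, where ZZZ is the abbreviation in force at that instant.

2023-02-06 08:40 NED

Query: 2023-02-06 15:40 UTC
Rule 1/4 (NED, -07:00): 2022-12-29 08:57 UTC ≤ query < 2023-06-09 17:37 UTC
15·60 + 40 - 420 = 520 min
520 = 0·1440 + 520; 520 = 8·60 + 40 → 08:40, same day
→ 2023-02-06 08:40 NED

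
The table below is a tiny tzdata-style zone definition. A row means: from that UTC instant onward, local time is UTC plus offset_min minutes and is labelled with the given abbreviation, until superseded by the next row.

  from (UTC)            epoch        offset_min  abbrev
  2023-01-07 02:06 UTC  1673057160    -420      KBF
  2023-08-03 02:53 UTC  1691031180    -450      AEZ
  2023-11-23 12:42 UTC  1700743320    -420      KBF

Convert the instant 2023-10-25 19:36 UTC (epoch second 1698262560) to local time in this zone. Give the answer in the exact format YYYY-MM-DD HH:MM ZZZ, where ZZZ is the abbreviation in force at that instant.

Query: 2023-10-25 19:36 UTC
Rule 2/3 (AEZ, -07:30): 2023-08-03 02:53 UTC ≤ query < 2023-11-23 12:42 UTC
19·60 + 36 - 450 = 726 min
726 = 0·1440 + 726; 726 = 12·60 + 6 → 12:06, same day
→ 2023-10-25 12:06 AEZ

2023-10-25 12:06 AEZ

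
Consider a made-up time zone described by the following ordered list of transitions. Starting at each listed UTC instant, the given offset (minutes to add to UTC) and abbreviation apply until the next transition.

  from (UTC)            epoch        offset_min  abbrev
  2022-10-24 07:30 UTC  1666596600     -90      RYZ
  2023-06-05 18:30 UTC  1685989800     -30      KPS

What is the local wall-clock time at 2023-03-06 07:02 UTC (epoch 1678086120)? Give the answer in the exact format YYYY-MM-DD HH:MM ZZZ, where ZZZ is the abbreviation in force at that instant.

2023-03-06 05:32 RYZ

Query: 2023-03-06 07:02 UTC
Rule 1/2 (RYZ, -01:30): 2022-10-24 07:30 UTC ≤ query < 2023-06-05 18:30 UTC
7·60 + 2 - 90 = 332 min
332 = 0·1440 + 332; 332 = 5·60 + 32 → 05:32, same day
→ 2023-03-06 05:32 RYZ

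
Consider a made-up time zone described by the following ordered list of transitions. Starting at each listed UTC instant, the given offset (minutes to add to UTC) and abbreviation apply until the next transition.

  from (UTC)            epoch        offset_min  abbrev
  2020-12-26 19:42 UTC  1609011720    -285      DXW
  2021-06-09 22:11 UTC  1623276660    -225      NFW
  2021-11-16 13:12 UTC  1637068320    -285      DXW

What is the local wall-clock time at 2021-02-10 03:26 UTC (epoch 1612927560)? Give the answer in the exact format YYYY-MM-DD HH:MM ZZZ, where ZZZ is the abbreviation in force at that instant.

Query: 2021-02-10 03:26 UTC
Rule 1/3 (DXW, -04:45): 2020-12-26 19:42 UTC ≤ query < 2021-06-09 22:11 UTC
3·60 + 26 - 285 = -79 min
-79 = -1·1440 + 1361; 1361 = 22·60 + 41 → 22:41, 2021-02-10 - 1 day = 2021-02-09
→ 2021-02-09 22:41 DXW

2021-02-09 22:41 DXW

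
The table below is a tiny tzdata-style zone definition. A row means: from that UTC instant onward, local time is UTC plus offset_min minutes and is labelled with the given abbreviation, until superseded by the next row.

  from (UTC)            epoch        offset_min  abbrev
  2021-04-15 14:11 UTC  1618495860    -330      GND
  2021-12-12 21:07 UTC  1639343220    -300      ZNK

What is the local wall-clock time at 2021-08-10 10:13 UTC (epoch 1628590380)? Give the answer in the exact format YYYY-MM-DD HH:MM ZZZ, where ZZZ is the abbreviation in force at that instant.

2021-08-10 04:43 GND

Query: 2021-08-10 10:13 UTC
Rule 1/2 (GND, -05:30): 2021-04-15 14:11 UTC ≤ query < 2021-12-12 21:07 UTC
10·60 + 13 - 330 = 283 min
283 = 0·1440 + 283; 283 = 4·60 + 43 → 04:43, same day
→ 2021-08-10 04:43 GND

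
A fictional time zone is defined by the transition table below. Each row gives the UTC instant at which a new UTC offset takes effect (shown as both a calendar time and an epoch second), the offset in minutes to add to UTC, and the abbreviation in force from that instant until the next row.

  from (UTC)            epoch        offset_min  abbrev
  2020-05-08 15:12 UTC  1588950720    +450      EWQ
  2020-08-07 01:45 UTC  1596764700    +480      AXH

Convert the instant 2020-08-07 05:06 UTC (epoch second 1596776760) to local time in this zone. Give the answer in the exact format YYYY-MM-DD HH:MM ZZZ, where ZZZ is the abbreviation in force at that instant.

2020-08-07 13:06 AXH

Query: 2020-08-07 05:06 UTC
Rule 2/2 (AXH, +08:00): 2020-08-07 01:45 UTC ≤ query < +∞
5·60 + 6 + 480 = 786 min
786 = 0·1440 + 786; 786 = 13·60 + 6 → 13:06, same day
→ 2020-08-07 13:06 AXH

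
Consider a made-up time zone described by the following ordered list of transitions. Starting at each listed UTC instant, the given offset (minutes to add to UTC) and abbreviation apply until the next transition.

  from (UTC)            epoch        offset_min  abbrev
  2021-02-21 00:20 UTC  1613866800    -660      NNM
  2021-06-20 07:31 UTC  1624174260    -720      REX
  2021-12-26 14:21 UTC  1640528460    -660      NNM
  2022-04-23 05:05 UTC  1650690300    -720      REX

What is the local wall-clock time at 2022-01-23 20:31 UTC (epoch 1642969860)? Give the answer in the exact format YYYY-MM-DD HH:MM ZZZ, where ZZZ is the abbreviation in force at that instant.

Query: 2022-01-23 20:31 UTC
Rule 3/4 (NNM, -11:00): 2021-12-26 14:21 UTC ≤ query < 2022-04-23 05:05 UTC
20·60 + 31 - 660 = 571 min
571 = 0·1440 + 571; 571 = 9·60 + 31 → 09:31, same day
→ 2022-01-23 09:31 NNM

2022-01-23 09:31 NNM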